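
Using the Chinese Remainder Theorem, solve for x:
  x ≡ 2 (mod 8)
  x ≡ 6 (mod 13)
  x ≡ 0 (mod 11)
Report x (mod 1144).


Moduli 8, 13, 11 are pairwise coprime; by CRT there is a unique solution modulo M = 8 · 13 · 11 = 1144.
Solve pairwise, accumulating the modulus:
  Start with x ≡ 2 (mod 8).
  Combine with x ≡ 6 (mod 13): since gcd(8, 13) = 1, we get a unique residue mod 104.
    Write x = 2 + 8·t and substitute into x ≡ 6 (mod 13): 8·t ≡ 6 − 2 = 4 (mod 13).
    The inverse of 8 mod 13 is 5 (since 8·5 = 40 = 3·13 + 1), so t ≡ 5·4 = 20 ≡ 7 (mod 13).
    Then x = 2 + 8·7 = 58, valid modulo lcm(8, 13) = 104: x ≡ 58 (mod 104).
  Combine with x ≡ 0 (mod 11): since gcd(104, 11) = 1, we get a unique residue mod 1144.
    Write x = 58 + 104·t and substitute into x ≡ 0 (mod 11): 104·t ≡ 0 − 58 = -58 (mod 11).
    Reduce coefficients mod 11: 5·t ≡ 8 (mod 11).
    The inverse of 5 mod 11 is 9 (since 5·9 = 45 = 4·11 + 1), so t ≡ 9·8 = 72 ≡ 6 (mod 11).
    Then x = 58 + 104·6 = 682, valid modulo lcm(104, 11) = 1144: x ≡ 682 (mod 1144).
Verify: 682 mod 8 = 2 ✓, 682 mod 13 = 6 ✓, 682 mod 11 = 0 ✓.

x ≡ 682 (mod 1144).


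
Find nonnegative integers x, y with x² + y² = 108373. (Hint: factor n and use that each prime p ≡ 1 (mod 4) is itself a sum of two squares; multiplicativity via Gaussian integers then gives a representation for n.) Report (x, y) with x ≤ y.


Step 1: Factor n = 108373 = 29 · 37 · 101.
Step 2: Check the mod-4 condition on each prime factor: 29 ≡ 1 (mod 4), exponent 1; 37 ≡ 1 (mod 4), exponent 1; 101 ≡ 1 (mod 4), exponent 1.
All primes ≡ 3 (mod 4) appear to even exponent (or don't appear), so by the two-squares theorem n IS expressible as a sum of two squares.
Step 3: Build a representation. Here n = 29 · 37 · 101 is a product of primes ≡ 1 (mod 4). Each prime p ≡ 1 (mod 4) is itself a sum of two squares; find a² by testing p − a² for a perfect square:
  29: 29 − 1² = 28, 29 − 2² = 25 = 5² ⇒ 29 = 2² + 5².
  37: 37 − 1² = 36 = 6² ⇒ 37 = 1² + 6².
  101: 101 − 1² = 100 = 10² ⇒ 101 = 1² + 10².
  Combine using the Brahmagupta–Fibonacci identity (a² + b²)(c² + d²) = (ac − bd)² + (ad + bc)² = (ac + bd)² + (ad − bc)²:
  29 · 37 = 1073: from (2² + 5²)(1² + 6²), take (2·1 − 5·6, 2·6 + 5·1) = (2 − 30, 12 + 5) = (-28, 17); dropping signs (only squares matter) gives (28, 17); check 28² + 17² = 784 + 289 = 1073 ✓.
  1073 · 101 = 108373: from (28² + 17²)(1² + 10²), take (28·1 − 17·10, 28·10 + 17·1) = (28 − 170, 280 + 17) = (-142, 297); dropping signs (only squares matter) gives (142, 297); check 142² + 297² = 20164 + 88209 = 108373 ✓.
Step 4: Order so x ≤ y and verify: 142² + 297² = 20164 + 88209 = 108373 = n. ✓

n = 108373 = 142² + 297² (one valid representation with x ≤ y).


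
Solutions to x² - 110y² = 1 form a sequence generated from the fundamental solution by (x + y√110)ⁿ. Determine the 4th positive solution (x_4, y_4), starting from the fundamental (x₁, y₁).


Step 1: Find the fundamental solution (x₁, y₁) of x² - 110y² = 1.
  Expand √110 as a continued fraction. a₀ = ⌊√110⌋ = 10; iterate m_{k+1} = d_k·a_k − m_k, d_{k+1} = (110 − m_{k+1}²)/d_k, a_{k+1} = ⌊(a₀ + m_{k+1})/d_{k+1}⌋ (starting m₀ = 0, d₀ = 1), with convergents p_k = a_k·p_{k-1} + p_{k-2}, q_k = a_k·q_{k-1} + q_{k-2} (p₋₁ = 1, q₋₁ = 0):
  k = 0: a₀ = 10; p₀/q₀ = 10/1; p₀² − 110·q₀² = 100 − 110 = -10.
  k = 1: m = 10, d = 10, a = ⌊(10 + 10)/10⌋ = 2; p/q = (2·10 + 1)/(2·1 + 0) = 21/2; p² − 110·q² = 441 − 440 = 1.
  The first convergent with p² − 110·q² = 1 gives the fundamental solution (x₁, y₁) = (21, 2).
Step 2: Apply the recurrence (x_{n+1}, y_{n+1}) = (x₁x_n + 110y₁y_n, x₁y_n + y₁x_n) repeatedly.
  From (x_1, y_1) = (21, 2): x_2 = 21·21 + 110·2·2 = 881; y_2 = 21·2 + 2·21 = 84.
  From (x_2, y_2) = (881, 84): x_3 = 21·881 + 110·2·84 = 36981; y_3 = 21·84 + 2·881 = 3526.
  From (x_3, y_3) = (36981, 3526): x_4 = 21·36981 + 110·2·3526 = 1552321; y_4 = 21·3526 + 2·36981 = 148008.
Step 3: Verify x_4² - 110·y_4² = 2409700487041 - 2409700487040 = 1 (should be 1). ✓

(x_1, y_1) = (21, 2); (x_4, y_4) = (1552321, 148008).


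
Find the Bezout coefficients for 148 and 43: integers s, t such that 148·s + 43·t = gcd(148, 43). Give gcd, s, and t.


Euclidean algorithm on (148, 43) — divide until remainder is 0:
  148 = 3 · 43 + 19
  43 = 2 · 19 + 5
  19 = 3 · 5 + 4
  5 = 1 · 4 + 1
  4 = 4 · 1 + 0
gcd(148, 43) = 1.
Track Bezout coefficients alongside the remainders: start with r₀ = 148 = a·1 + b·0 (s = 1, t = 0) and r₁ = 43 = a·0 + b·1 (s = 0, t = 1); each new remainder r_{k+1} = r_{k-1} − q_k·r_k inherits s_{k+1} = s_{k-1} − q_k·s_k, t_{k+1} = t_{k-1} − q_k·t_k, so r_k = a·s_k + b·t_k at every step:
  q = 3: r = 19, s = 1 − 3·0 = 1, t = 0 − 3·1 = -3  (check: 148·1 + 43·(-3) = 19)
  q = 2: r = 5, s = 0 − 2·1 = -2, t = 1 − 2·(-3) = 7  (check: 148·(-2) + 43·7 = 5)
  q = 3: r = 4, s = 1 − 3·(-2) = 7, t = -3 − 3·7 = -24  (check: 148·7 + 43·(-24) = 4)
  q = 1: r = 1, s = -2 − 1·7 = -9, t = 7 − 1·(-24) = 31  (check: 148·(-9) + 43·31 = 1)
The row with r = 1 (the gcd) gives the Bezout coefficients s = -9, t = 31.
Result: 148 · (-9) + 43 · (31) = 1.

gcd(148, 43) = 1; s = -9, t = 31 (check: 148·(-9) + 43·31 = 1).


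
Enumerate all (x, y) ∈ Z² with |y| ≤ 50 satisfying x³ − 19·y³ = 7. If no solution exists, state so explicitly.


The equation is x³ - 19y³ = 7. For fixed y, x³ = 19·y³ + 7, so a solution requires the RHS to be a perfect cube.
Strategy: iterate y from -50 to 50, compute RHS = 19·y³ + 7, and check whether it is a (positive or negative) perfect cube.
Check small values of y:
  y = 0: RHS = 7 is not a perfect cube.
  y = 1: RHS = 26 is not a perfect cube.
  y = -1: RHS = -12 is not a perfect cube.
  y = 2: RHS = 159 is not a perfect cube.
  y = -2: RHS = -145 is not a perfect cube.
  y = 3: RHS = 520 is not a perfect cube.
  y = -3: RHS = -506 is not a perfect cube.
Continuing the search up to |y| = 50 finds no solutions either.
No (x, y) in the scanned range satisfies the equation.

No integer solutions with |y| ≤ 50.


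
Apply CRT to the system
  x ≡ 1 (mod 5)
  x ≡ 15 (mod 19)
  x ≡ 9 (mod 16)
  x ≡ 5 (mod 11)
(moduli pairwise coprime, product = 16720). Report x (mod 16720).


Product of moduli M = 5 · 19 · 16 · 11 = 16720.
Merge one congruence at a time:
  Start: x ≡ 1 (mod 5).
  Combine with x ≡ 15 (mod 19); new modulus lcm = 95.
    Write x = 1 + 5·t and substitute into x ≡ 15 (mod 19): 5·t ≡ 15 − 1 = 14 (mod 19).
    The inverse of 5 mod 19 is 4 (since 5·4 = 20 = 1·19 + 1), so t ≡ 4·14 = 56 ≡ 18 (mod 19).
    Then x = 1 + 5·18 = 91, valid modulo lcm(5, 19) = 95: x ≡ 91 (mod 95).
  Combine with x ≡ 9 (mod 16); new modulus lcm = 1520.
    Write x = 91 + 95·t and substitute into x ≡ 9 (mod 16): 95·t ≡ 9 − 91 = -82 (mod 16).
    Reduce coefficients mod 16: 15·t ≡ 14 (mod 16).
    The inverse of 15 mod 16 is 15 (since 15·15 = 225 = 14·16 + 1), so t ≡ 15·14 = 210 ≡ 2 (mod 16).
    Then x = 91 + 95·2 = 281, valid modulo lcm(95, 16) = 1520: x ≡ 281 (mod 1520).
  Combine with x ≡ 5 (mod 11); new modulus lcm = 16720.
    Write x = 281 + 1520·t and substitute into x ≡ 5 (mod 11): 1520·t ≡ 5 − 281 = -276 (mod 11).
    Reduce coefficients mod 11: 2·t ≡ 10 (mod 11).
    The inverse of 2 mod 11 is 6 (since 2·6 = 12 = 1·11 + 1), so t ≡ 6·10 = 60 ≡ 5 (mod 11).
    Then x = 281 + 1520·5 = 7881, valid modulo lcm(1520, 11) = 16720: x ≡ 7881 (mod 16720).
Verify against each original: 7881 mod 5 = 1, 7881 mod 19 = 15, 7881 mod 16 = 9, 7881 mod 11 = 5.

x ≡ 7881 (mod 16720).


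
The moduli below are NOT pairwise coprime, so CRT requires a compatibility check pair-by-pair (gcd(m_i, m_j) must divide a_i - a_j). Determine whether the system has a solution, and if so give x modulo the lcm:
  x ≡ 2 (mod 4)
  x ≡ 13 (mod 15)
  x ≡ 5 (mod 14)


Moduli 4, 15, 14 are not pairwise coprime, so CRT works modulo lcm(m_i) when all pairwise compatibility conditions hold.
Pairwise compatibility: gcd(m_i, m_j) must divide a_i - a_j for every pair.
Merge one congruence at a time:
  Start: x ≡ 2 (mod 4).
  Combine with x ≡ 13 (mod 15): gcd(4, 15) = 1; 13 - 2 = 11, which IS divisible by 1, so compatible.
    Write x = 2 + 4·t and substitute into x ≡ 13 (mod 15): 4·t ≡ 13 − 2 = 11 (mod 15).
    The inverse of 4 mod 15 is 4 (since 4·4 = 16 = 1·15 + 1), so t ≡ 4·11 = 44 ≡ 14 (mod 15).
    Then x = 2 + 4·14 = 58, valid modulo lcm(4, 15) = 60: x ≡ 58 (mod 60).
  Combine with x ≡ 5 (mod 14): gcd(60, 14) = 2, and 5 - 58 = -53 is NOT divisible by 2.
    ⇒ system is inconsistent (no integer solution).

No solution (the system is inconsistent).


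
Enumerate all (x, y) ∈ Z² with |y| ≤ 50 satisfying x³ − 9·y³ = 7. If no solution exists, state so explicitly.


The equation is x³ - 9y³ = 7. For fixed y, x³ = 9·y³ + 7, so a solution requires the RHS to be a perfect cube.
Strategy: iterate y from -50 to 50, compute RHS = 9·y³ + 7, and check whether it is a (positive or negative) perfect cube.
Check small values of y:
  y = 0: RHS = 7 is not a perfect cube.
  y = 1: RHS = 16 is not a perfect cube.
  y = -1: RHS = -2 is not a perfect cube.
  y = 2: RHS = 79 is not a perfect cube.
  y = -2: RHS = -65 is not a perfect cube.
  y = 3: RHS = 250 is not a perfect cube.
  y = -3: RHS = -236 is not a perfect cube.
Continuing the search up to |y| = 50 finds no solutions either.
No (x, y) in the scanned range satisfies the equation.

No integer solutions with |y| ≤ 50.


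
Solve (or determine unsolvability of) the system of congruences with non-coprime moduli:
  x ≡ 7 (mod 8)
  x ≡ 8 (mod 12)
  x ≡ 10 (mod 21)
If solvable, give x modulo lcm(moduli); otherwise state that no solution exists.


Moduli 8, 12, 21 are not pairwise coprime, so CRT works modulo lcm(m_i) when all pairwise compatibility conditions hold.
Pairwise compatibility: gcd(m_i, m_j) must divide a_i - a_j for every pair.
Merge one congruence at a time:
  Start: x ≡ 7 (mod 8).
  Combine with x ≡ 8 (mod 12): gcd(8, 12) = 4, and 8 - 7 = 1 is NOT divisible by 4.
    ⇒ system is inconsistent (no integer solution).

No solution (the system is inconsistent).


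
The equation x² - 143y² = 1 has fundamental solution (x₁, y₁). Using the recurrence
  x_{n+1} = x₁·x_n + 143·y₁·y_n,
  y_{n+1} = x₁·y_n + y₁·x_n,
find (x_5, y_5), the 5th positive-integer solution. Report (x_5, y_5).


Step 1: Find the fundamental solution (x₁, y₁) of x² - 143y² = 1.
  Expand √143 as a continued fraction. a₀ = ⌊√143⌋ = 11; iterate m_{k+1} = d_k·a_k − m_k, d_{k+1} = (143 − m_{k+1}²)/d_k, a_{k+1} = ⌊(a₀ + m_{k+1})/d_{k+1}⌋ (starting m₀ = 0, d₀ = 1), with convergents p_k = a_k·p_{k-1} + p_{k-2}, q_k = a_k·q_{k-1} + q_{k-2} (p₋₁ = 1, q₋₁ = 0):
  k = 0: a₀ = 11; p₀/q₀ = 11/1; p₀² − 143·q₀² = 121 − 143 = -22.
  k = 1: m = 11, d = 22, a = ⌊(11 + 11)/22⌋ = 1; p/q = (1·11 + 1)/(1·1 + 0) = 12/1; p² − 143·q² = 144 − 143 = 1.
  The first convergent with p² − 143·q² = 1 gives the fundamental solution (x₁, y₁) = (12, 1).
Step 2: Apply the recurrence (x_{n+1}, y_{n+1}) = (x₁x_n + 143y₁y_n, x₁y_n + y₁x_n) repeatedly.
  From (x_1, y_1) = (12, 1): x_2 = 12·12 + 143·1·1 = 287; y_2 = 12·1 + 1·12 = 24.
  From (x_2, y_2) = (287, 24): x_3 = 12·287 + 143·1·24 = 6876; y_3 = 12·24 + 1·287 = 575.
  From (x_3, y_3) = (6876, 575): x_4 = 12·6876 + 143·1·575 = 164737; y_4 = 12·575 + 1·6876 = 13776.
  From (x_4, y_4) = (164737, 13776): x_5 = 12·164737 + 143·1·13776 = 3946812; y_5 = 12·13776 + 1·164737 = 330049.
Step 3: Verify x_5² - 143·y_5² = 15577324963344 - 15577324963343 = 1 (should be 1). ✓

(x_1, y_1) = (12, 1); (x_5, y_5) = (3946812, 330049).


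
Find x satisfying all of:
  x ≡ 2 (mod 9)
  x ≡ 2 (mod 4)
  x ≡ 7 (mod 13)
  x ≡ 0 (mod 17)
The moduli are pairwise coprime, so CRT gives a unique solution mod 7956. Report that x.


Product of moduli M = 9 · 4 · 13 · 17 = 7956.
Merge one congruence at a time:
  Start: x ≡ 2 (mod 9).
  Combine with x ≡ 2 (mod 4); new modulus lcm = 36.
    Write x = 2 + 9·t and substitute into x ≡ 2 (mod 4): 9·t ≡ 2 − 2 = 0 (mod 4).
    Reduce coefficients mod 4: 1·t ≡ 0 (mod 4).
    So t ≡ 0 (mod 4).
    Then x = 2 + 9·0 = 2, valid modulo lcm(9, 4) = 36: x ≡ 2 (mod 36).
  Combine with x ≡ 7 (mod 13); new modulus lcm = 468.
    Write x = 2 + 36·t and substitute into x ≡ 7 (mod 13): 36·t ≡ 7 − 2 = 5 (mod 13).
    Reduce coefficients mod 13: 10·t ≡ 5 (mod 13).
    The inverse of 10 mod 13 is 4 (since 10·4 = 40 = 3·13 + 1), so t ≡ 4·5 = 20 ≡ 7 (mod 13).
    Then x = 2 + 36·7 = 254, valid modulo lcm(36, 13) = 468: x ≡ 254 (mod 468).
  Combine with x ≡ 0 (mod 17); new modulus lcm = 7956.
    Write x = 254 + 468·t and substitute into x ≡ 0 (mod 17): 468·t ≡ 0 − 254 = -254 (mod 17).
    Reduce coefficients mod 17: 9·t ≡ 1 (mod 17).
    The inverse of 9 mod 17 is 2 (since 9·2 = 18 = 1·17 + 1), so t ≡ 2·1 = 2 ≡ 2 (mod 17).
    Then x = 254 + 468·2 = 1190, valid modulo lcm(468, 17) = 7956: x ≡ 1190 (mod 7956).
Verify against each original: 1190 mod 9 = 2, 1190 mod 4 = 2, 1190 mod 13 = 7, 1190 mod 17 = 0.

x ≡ 1190 (mod 7956).


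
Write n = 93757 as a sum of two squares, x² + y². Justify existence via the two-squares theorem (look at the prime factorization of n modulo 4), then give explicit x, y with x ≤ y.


Step 1: Factor n = 93757 = 29 · 53 · 61.
Step 2: Check the mod-4 condition on each prime factor: 29 ≡ 1 (mod 4), exponent 1; 53 ≡ 1 (mod 4), exponent 1; 61 ≡ 1 (mod 4), exponent 1.
All primes ≡ 3 (mod 4) appear to even exponent (or don't appear), so by the two-squares theorem n IS expressible as a sum of two squares.
Step 3: Build a representation. Here n = 29 · 53 · 61 is a product of primes ≡ 1 (mod 4). Each prime p ≡ 1 (mod 4) is itself a sum of two squares; find a² by testing p − a² for a perfect square:
  29: 29 − 1² = 28, 29 − 2² = 25 = 5² ⇒ 29 = 2² + 5².
  53: 53 − 1² = 52, 53 − 2² = 49 = 7² ⇒ 53 = 2² + 7².
  61: 61 − 1² = 60, 61 − 2² = 57, 61 − 3² = 52, 61 − 4² = 45, 61 − 5² = 36 = 6² ⇒ 61 = 5² + 6².
  Combine using the Brahmagupta–Fibonacci identity (a² + b²)(c² + d²) = (ac − bd)² + (ad + bc)² = (ac + bd)² + (ad − bc)²:
  29 · 53 = 1537: from (2² + 5²)(2² + 7²), take (2·2 − 5·7, 2·7 + 5·2) = (4 − 35, 14 + 10) = (-31, 24); dropping signs (only squares matter) gives (31, 24); check 31² + 24² = 961 + 576 = 1537 ✓.
  1537 · 61 = 93757: from (31² + 24²)(5² + 6²), take (31·5 − 24·6, 31·6 + 24·5) = (155 − 144, 186 + 120) = (11, 306); check 11² + 306² = 121 + 93636 = 93757 ✓.
Step 4: Order so x ≤ y and verify: 11² + 306² = 121 + 93636 = 93757 = n. ✓

n = 93757 = 11² + 306² (one valid representation with x ≤ y).


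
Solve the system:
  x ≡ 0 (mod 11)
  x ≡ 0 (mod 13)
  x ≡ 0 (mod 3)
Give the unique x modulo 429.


Moduli 11, 13, 3 are pairwise coprime; by CRT there is a unique solution modulo M = 11 · 13 · 3 = 429.
Solve pairwise, accumulating the modulus:
  Start with x ≡ 0 (mod 11).
  Combine with x ≡ 0 (mod 13): since gcd(11, 13) = 1, we get a unique residue mod 143.
    Write x = 0 + 11·t and substitute into x ≡ 0 (mod 13): 11·t ≡ 0 − 0 = 0 (mod 13).
    The inverse of 11 mod 13 is 6 (since 11·6 = 66 = 5·13 + 1), so t ≡ 6·0 = 0 ≡ 0 (mod 13).
    Then x = 0 + 11·0 = 0, valid modulo lcm(11, 13) = 143: x ≡ 0 (mod 143).
  Combine with x ≡ 0 (mod 3): since gcd(143, 3) = 1, we get a unique residue mod 429.
    Write x = 0 + 143·t and substitute into x ≡ 0 (mod 3): 143·t ≡ 0 − 0 = 0 (mod 3).
    Reduce coefficients mod 3: 2·t ≡ 0 (mod 3).
    The inverse of 2 mod 3 is 2 (since 2·2 = 4 = 1·3 + 1), so t ≡ 2·0 = 0 ≡ 0 (mod 3).
    Then x = 0 + 143·0 = 0, valid modulo lcm(143, 3) = 429: x ≡ 0 (mod 429).
Verify: 0 mod 11 = 0 ✓, 0 mod 13 = 0 ✓, 0 mod 3 = 0 ✓.

x ≡ 0 (mod 429).


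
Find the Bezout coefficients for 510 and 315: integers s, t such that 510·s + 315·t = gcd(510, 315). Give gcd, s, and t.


Euclidean algorithm on (510, 315) — divide until remainder is 0:
  510 = 1 · 315 + 195
  315 = 1 · 195 + 120
  195 = 1 · 120 + 75
  120 = 1 · 75 + 45
  75 = 1 · 45 + 30
  45 = 1 · 30 + 15
  30 = 2 · 15 + 0
gcd(510, 315) = 15.
Track Bezout coefficients alongside the remainders: start with r₀ = 510 = a·1 + b·0 (s = 1, t = 0) and r₁ = 315 = a·0 + b·1 (s = 0, t = 1); each new remainder r_{k+1} = r_{k-1} − q_k·r_k inherits s_{k+1} = s_{k-1} − q_k·s_k, t_{k+1} = t_{k-1} − q_k·t_k, so r_k = a·s_k + b·t_k at every step:
  q = 1: r = 195, s = 1 − 1·0 = 1, t = 0 − 1·1 = -1  (check: 510·1 + 315·(-1) = 195)
  q = 1: r = 120, s = 0 − 1·1 = -1, t = 1 − 1·(-1) = 2  (check: 510·(-1) + 315·2 = 120)
  q = 1: r = 75, s = 1 − 1·(-1) = 2, t = -1 − 1·2 = -3  (check: 510·2 + 315·(-3) = 75)
  q = 1: r = 45, s = -1 − 1·2 = -3, t = 2 − 1·(-3) = 5  (check: 510·(-3) + 315·5 = 45)
  q = 1: r = 30, s = 2 − 1·(-3) = 5, t = -3 − 1·5 = -8  (check: 510·5 + 315·(-8) = 30)
  q = 1: r = 15, s = -3 − 1·5 = -8, t = 5 − 1·(-8) = 13  (check: 510·(-8) + 315·13 = 15)
The row with r = 15 (the gcd) gives the Bezout coefficients s = -8, t = 13.
Result: 510 · (-8) + 315 · (13) = 15.

gcd(510, 315) = 15; s = -8, t = 13 (check: 510·(-8) + 315·13 = 15).


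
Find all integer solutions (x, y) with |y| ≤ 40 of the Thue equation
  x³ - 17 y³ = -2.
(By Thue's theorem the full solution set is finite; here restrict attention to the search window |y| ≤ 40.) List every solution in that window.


The equation is x³ - 17y³ = -2. For fixed y, x³ = 17·y³ − 2, so a solution requires the RHS to be a perfect cube.
Strategy: iterate y from -40 to 40, compute RHS = 17·y³ − 2, and check whether it is a (positive or negative) perfect cube.
Check small values of y:
  y = 0: RHS = -2 is not a perfect cube.
  y = 1: RHS = 15 is not a perfect cube.
  y = -1: RHS = -19 is not a perfect cube.
  y = 2: RHS = 134 is not a perfect cube.
  y = -2: RHS = -138 is not a perfect cube.
  y = 3: RHS = 457 is not a perfect cube.
  y = -3: RHS = -461 is not a perfect cube.
Continuing the search up to |y| = 40 finds no solutions either.
No (x, y) in the scanned range satisfies the equation.

No integer solutions with |y| ≤ 40.


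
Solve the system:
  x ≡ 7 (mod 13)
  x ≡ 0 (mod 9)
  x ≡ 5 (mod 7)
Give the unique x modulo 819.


Moduli 13, 9, 7 are pairwise coprime; by CRT there is a unique solution modulo M = 13 · 9 · 7 = 819.
Solve pairwise, accumulating the modulus:
  Start with x ≡ 7 (mod 13).
  Combine with x ≡ 0 (mod 9): since gcd(13, 9) = 1, we get a unique residue mod 117.
    Write x = 7 + 13·t and substitute into x ≡ 0 (mod 9): 13·t ≡ 0 − 7 = -7 (mod 9).
    Reduce coefficients mod 9: 4·t ≡ 2 (mod 9).
    The inverse of 4 mod 9 is 7 (since 4·7 = 28 = 3·9 + 1), so t ≡ 7·2 = 14 ≡ 5 (mod 9).
    Then x = 7 + 13·5 = 72, valid modulo lcm(13, 9) = 117: x ≡ 72 (mod 117).
  Combine with x ≡ 5 (mod 7): since gcd(117, 7) = 1, we get a unique residue mod 819.
    Write x = 72 + 117·t and substitute into x ≡ 5 (mod 7): 117·t ≡ 5 − 72 = -67 (mod 7).
    Reduce coefficients mod 7: 5·t ≡ 3 (mod 7).
    The inverse of 5 mod 7 is 3 (since 5·3 = 15 = 2·7 + 1), so t ≡ 3·3 = 9 ≡ 2 (mod 7).
    Then x = 72 + 117·2 = 306, valid modulo lcm(117, 7) = 819: x ≡ 306 (mod 819).
Verify: 306 mod 13 = 7 ✓, 306 mod 9 = 0 ✓, 306 mod 7 = 5 ✓.

x ≡ 306 (mod 819).


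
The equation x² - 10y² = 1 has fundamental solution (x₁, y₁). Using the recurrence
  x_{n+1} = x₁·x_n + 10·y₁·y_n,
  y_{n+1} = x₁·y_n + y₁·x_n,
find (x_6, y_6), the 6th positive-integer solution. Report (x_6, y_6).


Step 1: Find the fundamental solution (x₁, y₁) of x² - 10y² = 1.
  Expand √10 as a continued fraction. a₀ = ⌊√10⌋ = 3; iterate m_{k+1} = d_k·a_k − m_k, d_{k+1} = (10 − m_{k+1}²)/d_k, a_{k+1} = ⌊(a₀ + m_{k+1})/d_{k+1}⌋ (starting m₀ = 0, d₀ = 1), with convergents p_k = a_k·p_{k-1} + p_{k-2}, q_k = a_k·q_{k-1} + q_{k-2} (p₋₁ = 1, q₋₁ = 0):
  k = 0: a₀ = 3; p₀/q₀ = 3/1; p₀² − 10·q₀² = 9 − 10 = -1.
  k = 1: m = 3, d = 1, a = ⌊(3 + 3)/1⌋ = 6; p/q = (6·3 + 1)/(6·1 + 0) = 19/6; p² − 10·q² = 361 − 360 = 1.
  The first convergent with p² − 10·q² = 1 gives the fundamental solution (x₁, y₁) = (19, 6).
Step 2: Apply the recurrence (x_{n+1}, y_{n+1}) = (x₁x_n + 10y₁y_n, x₁y_n + y₁x_n) repeatedly.
  From (x_1, y_1) = (19, 6): x_2 = 19·19 + 10·6·6 = 721; y_2 = 19·6 + 6·19 = 228.
  From (x_2, y_2) = (721, 228): x_3 = 19·721 + 10·6·228 = 27379; y_3 = 19·228 + 6·721 = 8658.
  From (x_3, y_3) = (27379, 8658): x_4 = 19·27379 + 10·6·8658 = 1039681; y_4 = 19·8658 + 6·27379 = 328776.
  From (x_4, y_4) = (1039681, 328776): x_5 = 19·1039681 + 10·6·328776 = 39480499; y_5 = 19·328776 + 6·1039681 = 12484830.
  From (x_5, y_5) = (39480499, 12484830): x_6 = 19·39480499 + 10·6·12484830 = 1499219281; y_6 = 19·12484830 + 6·39480499 = 474094764.
Step 3: Verify x_6² - 10·y_6² = 2247658452522156961 - 2247658452522156960 = 1 (should be 1). ✓

(x_1, y_1) = (19, 6); (x_6, y_6) = (1499219281, 474094764).


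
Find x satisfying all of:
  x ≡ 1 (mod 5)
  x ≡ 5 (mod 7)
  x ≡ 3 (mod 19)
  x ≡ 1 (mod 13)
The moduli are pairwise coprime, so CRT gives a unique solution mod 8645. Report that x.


Product of moduli M = 5 · 7 · 19 · 13 = 8645.
Merge one congruence at a time:
  Start: x ≡ 1 (mod 5).
  Combine with x ≡ 5 (mod 7); new modulus lcm = 35.
    Write x = 1 + 5·t and substitute into x ≡ 5 (mod 7): 5·t ≡ 5 − 1 = 4 (mod 7).
    The inverse of 5 mod 7 is 3 (since 5·3 = 15 = 2·7 + 1), so t ≡ 3·4 = 12 ≡ 5 (mod 7).
    Then x = 1 + 5·5 = 26, valid modulo lcm(5, 7) = 35: x ≡ 26 (mod 35).
  Combine with x ≡ 3 (mod 19); new modulus lcm = 665.
    Write x = 26 + 35·t and substitute into x ≡ 3 (mod 19): 35·t ≡ 3 − 26 = -23 (mod 19).
    Reduce coefficients mod 19: 16·t ≡ 15 (mod 19).
    The inverse of 16 mod 19 is 6 (since 16·6 = 96 = 5·19 + 1), so t ≡ 6·15 = 90 ≡ 14 (mod 19).
    Then x = 26 + 35·14 = 516, valid modulo lcm(35, 19) = 665: x ≡ 516 (mod 665).
  Combine with x ≡ 1 (mod 13); new modulus lcm = 8645.
    Write x = 516 + 665·t and substitute into x ≡ 1 (mod 13): 665·t ≡ 1 − 516 = -515 (mod 13).
    Reduce coefficients mod 13: 2·t ≡ 5 (mod 13).
    The inverse of 2 mod 13 is 7 (since 2·7 = 14 = 1·13 + 1), so t ≡ 7·5 = 35 ≡ 9 (mod 13).
    Then x = 516 + 665·9 = 6501, valid modulo lcm(665, 13) = 8645: x ≡ 6501 (mod 8645).
Verify against each original: 6501 mod 5 = 1, 6501 mod 7 = 5, 6501 mod 19 = 3, 6501 mod 13 = 1.

x ≡ 6501 (mod 8645).


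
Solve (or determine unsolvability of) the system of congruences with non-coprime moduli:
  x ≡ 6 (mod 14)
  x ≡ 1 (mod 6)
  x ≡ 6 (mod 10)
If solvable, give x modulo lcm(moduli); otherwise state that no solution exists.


Moduli 14, 6, 10 are not pairwise coprime, so CRT works modulo lcm(m_i) when all pairwise compatibility conditions hold.
Pairwise compatibility: gcd(m_i, m_j) must divide a_i - a_j for every pair.
Merge one congruence at a time:
  Start: x ≡ 6 (mod 14).
  Combine with x ≡ 1 (mod 6): gcd(14, 6) = 2, and 1 - 6 = -5 is NOT divisible by 2.
    ⇒ system is inconsistent (no integer solution).

No solution (the system is inconsistent).


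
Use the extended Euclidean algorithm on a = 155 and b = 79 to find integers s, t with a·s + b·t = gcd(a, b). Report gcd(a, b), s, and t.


Euclidean algorithm on (155, 79) — divide until remainder is 0:
  155 = 1 · 79 + 76
  79 = 1 · 76 + 3
  76 = 25 · 3 + 1
  3 = 3 · 1 + 0
gcd(155, 79) = 1.
Track Bezout coefficients alongside the remainders: start with r₀ = 155 = a·1 + b·0 (s = 1, t = 0) and r₁ = 79 = a·0 + b·1 (s = 0, t = 1); each new remainder r_{k+1} = r_{k-1} − q_k·r_k inherits s_{k+1} = s_{k-1} − q_k·s_k, t_{k+1} = t_{k-1} − q_k·t_k, so r_k = a·s_k + b·t_k at every step:
  q = 1: r = 76, s = 1 − 1·0 = 1, t = 0 − 1·1 = -1  (check: 155·1 + 79·(-1) = 76)
  q = 1: r = 3, s = 0 − 1·1 = -1, t = 1 − 1·(-1) = 2  (check: 155·(-1) + 79·2 = 3)
  q = 25: r = 1, s = 1 − 25·(-1) = 26, t = -1 − 25·2 = -51  (check: 155·26 + 79·(-51) = 1)
The row with r = 1 (the gcd) gives the Bezout coefficients s = 26, t = -51.
Result: 155 · (26) + 79 · (-51) = 1.

gcd(155, 79) = 1; s = 26, t = -51 (check: 155·26 + 79·(-51) = 1).


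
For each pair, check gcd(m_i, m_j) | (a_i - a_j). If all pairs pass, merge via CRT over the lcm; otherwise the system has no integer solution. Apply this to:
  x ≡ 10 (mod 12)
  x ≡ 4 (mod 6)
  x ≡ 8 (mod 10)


Moduli 12, 6, 10 are not pairwise coprime, so CRT works modulo lcm(m_i) when all pairwise compatibility conditions hold.
Pairwise compatibility: gcd(m_i, m_j) must divide a_i - a_j for every pair.
Merge one congruence at a time:
  Start: x ≡ 10 (mod 12).
  Combine with x ≡ 4 (mod 6): gcd(12, 6) = 6; 4 - 10 = -6, which IS divisible by 6, so compatible.
    Write x = 10 + 12·t and substitute into x ≡ 4 (mod 6): 12·t ≡ 4 − 10 = -6 (mod 6).
    Divide the congruence (and modulus) by g = 6: 2·t ≡ -1 (mod 1).
    Modulo 1 every t works; take t = 0.
    Then x = 10 + 12·0 = 10, valid modulo lcm(12, 6) = 12: x ≡ 10 (mod 12).
  Combine with x ≡ 8 (mod 10): gcd(12, 10) = 2; 8 - 10 = -2, which IS divisible by 2, so compatible.
    Write x = 10 + 12·t and substitute into x ≡ 8 (mod 10): 12·t ≡ 8 − 10 = -2 (mod 10).
    Divide the congruence (and modulus) by g = 2: 6·t ≡ -1 (mod 5).
    Reduce coefficients mod 5: 1·t ≡ 4 (mod 5).
    So t ≡ 4 (mod 5).
    Then x = 10 + 12·4 = 58, valid modulo lcm(12, 10) = 60: x ≡ 58 (mod 60).
Verify: 58 mod 12 = 10, 58 mod 6 = 4, 58 mod 10 = 8.

x ≡ 58 (mod 60).


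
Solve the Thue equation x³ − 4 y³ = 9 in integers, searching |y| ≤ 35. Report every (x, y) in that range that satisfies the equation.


The equation is x³ - 4y³ = 9. For fixed y, x³ = 4·y³ + 9, so a solution requires the RHS to be a perfect cube.
Strategy: iterate y from -35 to 35, compute RHS = 4·y³ + 9, and check whether it is a (positive or negative) perfect cube.
Check small values of y:
  y = 0: RHS = 9 is not a perfect cube.
  y = 1: RHS = 13 is not a perfect cube.
  y = -1: RHS = 5 is not a perfect cube.
  y = 2: RHS = 41 is not a perfect cube.
  y = -2: RHS = -23 is not a perfect cube.
  y = 3: RHS = 117 is not a perfect cube.
  y = -3: RHS = -99 is not a perfect cube.
Continuing the search up to |y| = 35 finds no solutions either.
No (x, y) in the scanned range satisfies the equation.

No integer solutions with |y| ≤ 35.


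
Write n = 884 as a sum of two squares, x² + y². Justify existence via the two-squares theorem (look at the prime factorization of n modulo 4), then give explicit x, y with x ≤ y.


Step 1: Factor n = 884 = 2^2 · 13 · 17.
Step 2: Check the mod-4 condition on each prime factor: 2 = 2 (special); 13 ≡ 1 (mod 4), exponent 1; 17 ≡ 1 (mod 4), exponent 1.
All primes ≡ 3 (mod 4) appear to even exponent (or don't appear), so by the two-squares theorem n IS expressible as a sum of two squares.
Step 3: Build a representation. Group n = k² · m with k = 2 and m = 13 · 17 = 221 (a product of primes ≡ 1 (mod 4)); a representation of m scales to one of n via (k·x)² + (k·y)² = k²(x² + y²). Each prime p ≡ 1 (mod 4) is itself a sum of two squares; find a² by testing p − a² for a perfect square:
  13: 13 − 1² = 12, 13 − 2² = 9 = 3² ⇒ 13 = 2² + 3².
  17: 17 − 1² = 16 = 4² ⇒ 17 = 1² + 4².
  Combine using the Brahmagupta–Fibonacci identity (a² + b²)(c² + d²) = (ac − bd)² + (ad + bc)² = (ac + bd)² + (ad − bc)²:
  13 · 17 = 221: from (2² + 3²)(1² + 4²), take (2·1 − 3·4, 2·4 + 3·1) = (2 − 12, 8 + 3) = (-10, 11); dropping signs (only squares matter) gives (10, 11); check 10² + 11² = 100 + 121 = 221 ✓.
  Scale by k = 2: (2·10, 2·11) = (20, 22).
Step 4: Order so x ≤ y and verify: 20² + 22² = 400 + 484 = 884 = n. ✓

n = 884 = 20² + 22² (one valid representation with x ≤ y).


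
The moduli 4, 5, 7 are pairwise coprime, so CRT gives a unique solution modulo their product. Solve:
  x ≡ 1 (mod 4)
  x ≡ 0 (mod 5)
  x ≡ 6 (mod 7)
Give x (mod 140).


Moduli 4, 5, 7 are pairwise coprime; by CRT there is a unique solution modulo M = 4 · 5 · 7 = 140.
Solve pairwise, accumulating the modulus:
  Start with x ≡ 1 (mod 4).
  Combine with x ≡ 0 (mod 5): since gcd(4, 5) = 1, we get a unique residue mod 20.
    Write x = 1 + 4·t and substitute into x ≡ 0 (mod 5): 4·t ≡ 0 − 1 = -1 (mod 5).
    Reduce coefficients mod 5: 4·t ≡ 4 (mod 5).
    The inverse of 4 mod 5 is 4 (since 4·4 = 16 = 3·5 + 1), so t ≡ 4·4 = 16 ≡ 1 (mod 5).
    Then x = 1 + 4·1 = 5, valid modulo lcm(4, 5) = 20: x ≡ 5 (mod 20).
  Combine with x ≡ 6 (mod 7): since gcd(20, 7) = 1, we get a unique residue mod 140.
    Write x = 5 + 20·t and substitute into x ≡ 6 (mod 7): 20·t ≡ 6 − 5 = 1 (mod 7).
    Reduce coefficients mod 7: 6·t ≡ 1 (mod 7).
    The inverse of 6 mod 7 is 6 (since 6·6 = 36 = 5·7 + 1), so t ≡ 6·1 = 6 ≡ 6 (mod 7).
    Then x = 5 + 20·6 = 125, valid modulo lcm(20, 7) = 140: x ≡ 125 (mod 140).
Verify: 125 mod 4 = 1 ✓, 125 mod 5 = 0 ✓, 125 mod 7 = 6 ✓.

x ≡ 125 (mod 140).


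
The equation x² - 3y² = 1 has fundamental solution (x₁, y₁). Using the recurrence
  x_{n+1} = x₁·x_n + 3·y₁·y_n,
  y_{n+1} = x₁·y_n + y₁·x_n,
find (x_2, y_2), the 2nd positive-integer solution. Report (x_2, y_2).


Step 1: Find the fundamental solution (x₁, y₁) of x² - 3y² = 1.
  Expand √3 as a continued fraction. a₀ = ⌊√3⌋ = 1; iterate m_{k+1} = d_k·a_k − m_k, d_{k+1} = (3 − m_{k+1}²)/d_k, a_{k+1} = ⌊(a₀ + m_{k+1})/d_{k+1}⌋ (starting m₀ = 0, d₀ = 1), with convergents p_k = a_k·p_{k-1} + p_{k-2}, q_k = a_k·q_{k-1} + q_{k-2} (p₋₁ = 1, q₋₁ = 0):
  k = 0: a₀ = 1; p₀/q₀ = 1/1; p₀² − 3·q₀² = 1 − 3 = -2.
  k = 1: m = 1, d = 2, a = ⌊(1 + 1)/2⌋ = 1; p/q = (1·1 + 1)/(1·1 + 0) = 2/1; p² − 3·q² = 4 − 3 = 1.
  The first convergent with p² − 3·q² = 1 gives the fundamental solution (x₁, y₁) = (2, 1).
Step 2: Apply the recurrence (x_{n+1}, y_{n+1}) = (x₁x_n + 3y₁y_n, x₁y_n + y₁x_n) repeatedly.
  From (x_1, y_1) = (2, 1): x_2 = 2·2 + 3·1·1 = 7; y_2 = 2·1 + 1·2 = 4.
Step 3: Verify x_2² - 3·y_2² = 49 - 48 = 1 (should be 1). ✓

(x_1, y_1) = (2, 1); (x_2, y_2) = (7, 4).


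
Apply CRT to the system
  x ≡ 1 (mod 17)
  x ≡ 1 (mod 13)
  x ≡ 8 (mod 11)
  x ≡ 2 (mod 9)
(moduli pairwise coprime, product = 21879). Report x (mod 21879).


Product of moduli M = 17 · 13 · 11 · 9 = 21879.
Merge one congruence at a time:
  Start: x ≡ 1 (mod 17).
  Combine with x ≡ 1 (mod 13); new modulus lcm = 221.
    Write x = 1 + 17·t and substitute into x ≡ 1 (mod 13): 17·t ≡ 1 − 1 = 0 (mod 13).
    Reduce coefficients mod 13: 4·t ≡ 0 (mod 13).
    The inverse of 4 mod 13 is 10 (since 4·10 = 40 = 3·13 + 1), so t ≡ 10·0 = 0 ≡ 0 (mod 13).
    Then x = 1 + 17·0 = 1, valid modulo lcm(17, 13) = 221: x ≡ 1 (mod 221).
  Combine with x ≡ 8 (mod 11); new modulus lcm = 2431.
    Write x = 1 + 221·t and substitute into x ≡ 8 (mod 11): 221·t ≡ 8 − 1 = 7 (mod 11).
    Reduce coefficients mod 11: 1·t ≡ 7 (mod 11).
    So t ≡ 7 (mod 11).
    Then x = 1 + 221·7 = 1548, valid modulo lcm(221, 11) = 2431: x ≡ 1548 (mod 2431).
  Combine with x ≡ 2 (mod 9); new modulus lcm = 21879.
    Write x = 1548 + 2431·t and substitute into x ≡ 2 (mod 9): 2431·t ≡ 2 − 1548 = -1546 (mod 9).
    Reduce coefficients mod 9: 1·t ≡ 2 (mod 9).
    So t ≡ 2 (mod 9).
    Then x = 1548 + 2431·2 = 6410, valid modulo lcm(2431, 9) = 21879: x ≡ 6410 (mod 21879).
Verify against each original: 6410 mod 17 = 1, 6410 mod 13 = 1, 6410 mod 11 = 8, 6410 mod 9 = 2.

x ≡ 6410 (mod 21879).


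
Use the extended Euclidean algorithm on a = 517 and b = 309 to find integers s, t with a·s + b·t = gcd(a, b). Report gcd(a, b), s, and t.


Euclidean algorithm on (517, 309) — divide until remainder is 0:
  517 = 1 · 309 + 208
  309 = 1 · 208 + 101
  208 = 2 · 101 + 6
  101 = 16 · 6 + 5
  6 = 1 · 5 + 1
  5 = 5 · 1 + 0
gcd(517, 309) = 1.
Track Bezout coefficients alongside the remainders: start with r₀ = 517 = a·1 + b·0 (s = 1, t = 0) and r₁ = 309 = a·0 + b·1 (s = 0, t = 1); each new remainder r_{k+1} = r_{k-1} − q_k·r_k inherits s_{k+1} = s_{k-1} − q_k·s_k, t_{k+1} = t_{k-1} − q_k·t_k, so r_k = a·s_k + b·t_k at every step:
  q = 1: r = 208, s = 1 − 1·0 = 1, t = 0 − 1·1 = -1  (check: 517·1 + 309·(-1) = 208)
  q = 1: r = 101, s = 0 − 1·1 = -1, t = 1 − 1·(-1) = 2  (check: 517·(-1) + 309·2 = 101)
  q = 2: r = 6, s = 1 − 2·(-1) = 3, t = -1 − 2·2 = -5  (check: 517·3 + 309·(-5) = 6)
  q = 16: r = 5, s = -1 − 16·3 = -49, t = 2 − 16·(-5) = 82  (check: 517·(-49) + 309·82 = 5)
  q = 1: r = 1, s = 3 − 1·(-49) = 52, t = -5 − 1·82 = -87  (check: 517·52 + 309·(-87) = 1)
The row with r = 1 (the gcd) gives the Bezout coefficients s = 52, t = -87.
Result: 517 · (52) + 309 · (-87) = 1.

gcd(517, 309) = 1; s = 52, t = -87 (check: 517·52 + 309·(-87) = 1).


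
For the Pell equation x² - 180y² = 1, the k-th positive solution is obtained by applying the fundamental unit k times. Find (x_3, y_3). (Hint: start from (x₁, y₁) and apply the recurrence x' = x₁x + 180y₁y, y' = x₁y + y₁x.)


Step 1: Find the fundamental solution (x₁, y₁) of x² - 180y² = 1.
  Expand √180 as a continued fraction. a₀ = ⌊√180⌋ = 13; iterate m_{k+1} = d_k·a_k − m_k, d_{k+1} = (180 − m_{k+1}²)/d_k, a_{k+1} = ⌊(a₀ + m_{k+1})/d_{k+1}⌋ (starting m₀ = 0, d₀ = 1), with convergents p_k = a_k·p_{k-1} + p_{k-2}, q_k = a_k·q_{k-1} + q_{k-2} (p₋₁ = 1, q₋₁ = 0):
  k = 0: a₀ = 13; p₀/q₀ = 13/1; p₀² − 180·q₀² = 169 − 180 = -11.
  k = 1: m = 13, d = 11, a = ⌊(13 + 13)/11⌋ = 2; p/q = (2·13 + 1)/(2·1 + 0) = 27/2; p² − 180·q² = 729 − 720 = 9.
  k = 2: m = 9, d = 9, a = ⌊(13 + 9)/9⌋ = 2; p/q = (2·27 + 13)/(2·2 + 1) = 67/5; p² − 180·q² = 4489 − 4500 = -11.
  k = 3: m = 9, d = 11, a = ⌊(13 + 9)/11⌋ = 2; p/q = (2·67 + 27)/(2·5 + 2) = 161/12; p² − 180·q² = 25921 − 25920 = 1.
  The first convergent with p² − 180·q² = 1 gives the fundamental solution (x₁, y₁) = (161, 12).
Step 2: Apply the recurrence (x_{n+1}, y_{n+1}) = (x₁x_n + 180y₁y_n, x₁y_n + y₁x_n) repeatedly.
  From (x_1, y_1) = (161, 12): x_2 = 161·161 + 180·12·12 = 51841; y_2 = 161·12 + 12·161 = 3864.
  From (x_2, y_2) = (51841, 3864): x_3 = 161·51841 + 180·12·3864 = 16692641; y_3 = 161·3864 + 12·51841 = 1244196.
Step 3: Verify x_3² - 180·y_3² = 278644263554881 - 278644263554880 = 1 (should be 1). ✓

(x_1, y_1) = (161, 12); (x_3, y_3) = (16692641, 1244196).


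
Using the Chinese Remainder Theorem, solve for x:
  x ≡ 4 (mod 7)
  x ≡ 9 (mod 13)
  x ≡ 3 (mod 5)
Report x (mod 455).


Moduli 7, 13, 5 are pairwise coprime; by CRT there is a unique solution modulo M = 7 · 13 · 5 = 455.
Solve pairwise, accumulating the modulus:
  Start with x ≡ 4 (mod 7).
  Combine with x ≡ 9 (mod 13): since gcd(7, 13) = 1, we get a unique residue mod 91.
    Write x = 4 + 7·t and substitute into x ≡ 9 (mod 13): 7·t ≡ 9 − 4 = 5 (mod 13).
    The inverse of 7 mod 13 is 2 (since 7·2 = 14 = 1·13 + 1), so t ≡ 2·5 = 10 ≡ 10 (mod 13).
    Then x = 4 + 7·10 = 74, valid modulo lcm(7, 13) = 91: x ≡ 74 (mod 91).
  Combine with x ≡ 3 (mod 5): since gcd(91, 5) = 1, we get a unique residue mod 455.
    Write x = 74 + 91·t and substitute into x ≡ 3 (mod 5): 91·t ≡ 3 − 74 = -71 (mod 5).
    Reduce coefficients mod 5: 1·t ≡ 4 (mod 5).
    So t ≡ 4 (mod 5).
    Then x = 74 + 91·4 = 438, valid modulo lcm(91, 5) = 455: x ≡ 438 (mod 455).
Verify: 438 mod 7 = 4 ✓, 438 mod 13 = 9 ✓, 438 mod 5 = 3 ✓.

x ≡ 438 (mod 455).


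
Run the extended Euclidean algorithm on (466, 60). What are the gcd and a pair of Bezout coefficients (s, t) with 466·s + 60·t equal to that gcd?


Euclidean algorithm on (466, 60) — divide until remainder is 0:
  466 = 7 · 60 + 46
  60 = 1 · 46 + 14
  46 = 3 · 14 + 4
  14 = 3 · 4 + 2
  4 = 2 · 2 + 0
gcd(466, 60) = 2.
Track Bezout coefficients alongside the remainders: start with r₀ = 466 = a·1 + b·0 (s = 1, t = 0) and r₁ = 60 = a·0 + b·1 (s = 0, t = 1); each new remainder r_{k+1} = r_{k-1} − q_k·r_k inherits s_{k+1} = s_{k-1} − q_k·s_k, t_{k+1} = t_{k-1} − q_k·t_k, so r_k = a·s_k + b·t_k at every step:
  q = 7: r = 46, s = 1 − 7·0 = 1, t = 0 − 7·1 = -7  (check: 466·1 + 60·(-7) = 46)
  q = 1: r = 14, s = 0 − 1·1 = -1, t = 1 − 1·(-7) = 8  (check: 466·(-1) + 60·8 = 14)
  q = 3: r = 4, s = 1 − 3·(-1) = 4, t = -7 − 3·8 = -31  (check: 466·4 + 60·(-31) = 4)
  q = 3: r = 2, s = -1 − 3·4 = -13, t = 8 − 3·(-31) = 101  (check: 466·(-13) + 60·101 = 2)
The row with r = 2 (the gcd) gives the Bezout coefficients s = -13, t = 101.
Result: 466 · (-13) + 60 · (101) = 2.

gcd(466, 60) = 2; s = -13, t = 101 (check: 466·(-13) + 60·101 = 2).


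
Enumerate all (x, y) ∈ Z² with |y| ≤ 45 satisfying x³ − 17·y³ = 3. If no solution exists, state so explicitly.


The equation is x³ - 17y³ = 3. For fixed y, x³ = 17·y³ + 3, so a solution requires the RHS to be a perfect cube.
Strategy: iterate y from -45 to 45, compute RHS = 17·y³ + 3, and check whether it is a (positive or negative) perfect cube.
Check small values of y:
  y = 0: RHS = 3 is not a perfect cube.
  y = 1: RHS = 20 is not a perfect cube.
  y = -1: RHS = -14 is not a perfect cube.
  y = 2: RHS = 139 is not a perfect cube.
  y = -2: RHS = -133 is not a perfect cube.
  y = 3: RHS = 462 is not a perfect cube.
  y = -3: RHS = -456 is not a perfect cube.
Continuing the search up to |y| = 45 finds no solutions either.
No (x, y) in the scanned range satisfies the equation.

No integer solutions with |y| ≤ 45.


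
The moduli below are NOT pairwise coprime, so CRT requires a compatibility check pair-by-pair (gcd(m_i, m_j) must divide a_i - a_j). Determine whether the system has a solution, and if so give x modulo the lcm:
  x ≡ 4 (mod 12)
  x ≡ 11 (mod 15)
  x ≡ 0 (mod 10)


Moduli 12, 15, 10 are not pairwise coprime, so CRT works modulo lcm(m_i) when all pairwise compatibility conditions hold.
Pairwise compatibility: gcd(m_i, m_j) must divide a_i - a_j for every pair.
Merge one congruence at a time:
  Start: x ≡ 4 (mod 12).
  Combine with x ≡ 11 (mod 15): gcd(12, 15) = 3, and 11 - 4 = 7 is NOT divisible by 3.
    ⇒ system is inconsistent (no integer solution).

No solution (the system is inconsistent).


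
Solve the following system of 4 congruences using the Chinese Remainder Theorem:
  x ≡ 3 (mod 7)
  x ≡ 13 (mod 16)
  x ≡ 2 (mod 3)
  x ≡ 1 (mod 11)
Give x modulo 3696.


Product of moduli M = 7 · 16 · 3 · 11 = 3696.
Merge one congruence at a time:
  Start: x ≡ 3 (mod 7).
  Combine with x ≡ 13 (mod 16); new modulus lcm = 112.
    Write x = 3 + 7·t and substitute into x ≡ 13 (mod 16): 7·t ≡ 13 − 3 = 10 (mod 16).
    The inverse of 7 mod 16 is 7 (since 7·7 = 49 = 3·16 + 1), so t ≡ 7·10 = 70 ≡ 6 (mod 16).
    Then x = 3 + 7·6 = 45, valid modulo lcm(7, 16) = 112: x ≡ 45 (mod 112).
  Combine with x ≡ 2 (mod 3); new modulus lcm = 336.
    Write x = 45 + 112·t and substitute into x ≡ 2 (mod 3): 112·t ≡ 2 − 45 = -43 (mod 3).
    Reduce coefficients mod 3: 1·t ≡ 2 (mod 3).
    So t ≡ 2 (mod 3).
    Then x = 45 + 112·2 = 269, valid modulo lcm(112, 3) = 336: x ≡ 269 (mod 336).
  Combine with x ≡ 1 (mod 11); new modulus lcm = 3696.
    Write x = 269 + 336·t and substitute into x ≡ 1 (mod 11): 336·t ≡ 1 − 269 = -268 (mod 11).
    Reduce coefficients mod 11: 6·t ≡ 7 (mod 11).
    The inverse of 6 mod 11 is 2 (since 6·2 = 12 = 1·11 + 1), so t ≡ 2·7 = 14 ≡ 3 (mod 11).
    Then x = 269 + 336·3 = 1277, valid modulo lcm(336, 11) = 3696: x ≡ 1277 (mod 3696).
Verify against each original: 1277 mod 7 = 3, 1277 mod 16 = 13, 1277 mod 3 = 2, 1277 mod 11 = 1.

x ≡ 1277 (mod 3696).
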